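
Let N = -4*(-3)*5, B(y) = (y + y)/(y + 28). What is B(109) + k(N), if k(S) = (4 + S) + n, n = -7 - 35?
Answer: 3232/137 ≈ 23.591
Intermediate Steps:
B(y) = 2*y/(28 + y) (B(y) = (2*y)/(28 + y) = 2*y/(28 + y))
N = 60 (N = 12*5 = 60)
n = -42
k(S) = -38 + S (k(S) = (4 + S) - 42 = -38 + S)
B(109) + k(N) = 2*109/(28 + 109) + (-38 + 60) = 2*109/137 + 22 = 2*109*(1/137) + 22 = 218/137 + 22 = 3232/137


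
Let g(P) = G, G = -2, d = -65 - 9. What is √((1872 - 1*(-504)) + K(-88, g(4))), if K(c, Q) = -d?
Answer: 35*√2 ≈ 49.497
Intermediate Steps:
d = -74
g(P) = -2
K(c, Q) = 74 (K(c, Q) = -1*(-74) = 74)
√((1872 - 1*(-504)) + K(-88, g(4))) = √((1872 - 1*(-504)) + 74) = √((1872 + 504) + 74) = √(2376 + 74) = √2450 = 35*√2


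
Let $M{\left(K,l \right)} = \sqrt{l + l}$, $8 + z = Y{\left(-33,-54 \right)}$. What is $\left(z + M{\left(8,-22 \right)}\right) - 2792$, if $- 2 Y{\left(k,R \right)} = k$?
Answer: $- \frac{5567}{2} + 2 i \sqrt{11} \approx -2783.5 + 6.6332 i$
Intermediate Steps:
$Y{\left(k,R \right)} = - \frac{k}{2}$
$z = \frac{17}{2}$ ($z = -8 - - \frac{33}{2} = -8 + \frac{33}{2} = \frac{17}{2} \approx 8.5$)
$M{\left(K,l \right)} = \sqrt{2} \sqrt{l}$ ($M{\left(K,l \right)} = \sqrt{2 l} = \sqrt{2} \sqrt{l}$)
$\left(z + M{\left(8,-22 \right)}\right) - 2792 = \left(\frac{17}{2} + \sqrt{2} \sqrt{-22}\right) - 2792 = \left(\frac{17}{2} + \sqrt{2} i \sqrt{22}\right) - 2792 = \left(\frac{17}{2} + 2 i \sqrt{11}\right) - 2792 = - \frac{5567}{2} + 2 i \sqrt{11}$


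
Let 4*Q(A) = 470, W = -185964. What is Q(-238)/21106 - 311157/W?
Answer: 549094201/327079682 ≈ 1.6788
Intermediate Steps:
Q(A) = 235/2 (Q(A) = (1/4)*470 = 235/2)
Q(-238)/21106 - 311157/W = (235/2)/21106 - 311157/(-185964) = (235/2)*(1/21106) - 311157*(-1/185964) = 235/42212 + 103719/61988 = 549094201/327079682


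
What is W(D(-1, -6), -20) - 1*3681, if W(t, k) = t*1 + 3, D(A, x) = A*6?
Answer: -3684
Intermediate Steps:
D(A, x) = 6*A
W(t, k) = 3 + t (W(t, k) = t + 3 = 3 + t)
W(D(-1, -6), -20) - 1*3681 = (3 + 6*(-1)) - 1*3681 = (3 - 6) - 3681 = -3 - 3681 = -3684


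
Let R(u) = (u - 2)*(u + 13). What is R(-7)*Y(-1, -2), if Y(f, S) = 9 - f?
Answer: -540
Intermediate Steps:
R(u) = (-2 + u)*(13 + u)
R(-7)*Y(-1, -2) = (-26 + (-7)² + 11*(-7))*(9 - 1*(-1)) = (-26 + 49 - 77)*(9 + 1) = -54*10 = -540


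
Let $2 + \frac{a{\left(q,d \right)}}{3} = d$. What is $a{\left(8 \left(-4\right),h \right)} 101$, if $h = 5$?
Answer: $909$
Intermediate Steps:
$a{\left(q,d \right)} = -6 + 3 d$
$a{\left(8 \left(-4\right),h \right)} 101 = \left(-6 + 3 \cdot 5\right) 101 = \left(-6 + 15\right) 101 = 9 \cdot 101 = 909$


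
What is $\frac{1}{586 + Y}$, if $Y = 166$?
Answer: $\frac{1}{752} \approx 0.0013298$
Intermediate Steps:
$\frac{1}{586 + Y} = \frac{1}{586 + 166} = \frac{1}{752}$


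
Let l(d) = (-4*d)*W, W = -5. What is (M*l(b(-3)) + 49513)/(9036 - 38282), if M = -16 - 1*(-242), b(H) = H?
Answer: -35953/29246 ≈ -1.2293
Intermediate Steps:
M = 226 (M = -16 + 242 = 226)
l(d) = 20*d (l(d) = -4*d*(-5) = 20*d)
(M*l(b(-3)) + 49513)/(9036 - 38282) = (226*(20*(-3)) + 49513)/(9036 - 38282) = (226*(-60) + 49513)/(-29246) = (-13560 + 49513)*(-1/29246) = 35953*(-1/29246) = -35953/29246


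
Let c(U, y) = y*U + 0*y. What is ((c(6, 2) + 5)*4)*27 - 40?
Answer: 1796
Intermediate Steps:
c(U, y) = U*y (c(U, y) = U*y + 0 = U*y)
((c(6, 2) + 5)*4)*27 - 40 = ((6*2 + 5)*4)*27 - 40 = ((12 + 5)*4)*27 - 40 = (17*4)*27 - 40 = 68*27 - 40 = 1836 - 40 = 1796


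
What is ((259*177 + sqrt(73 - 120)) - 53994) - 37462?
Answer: -45613 + I*sqrt(47) ≈ -45613.0 + 6.8557*I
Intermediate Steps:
((259*177 + sqrt(73 - 120)) - 53994) - 37462 = ((45843 + sqrt(-47)) - 53994) - 37462 = ((45843 + I*sqrt(47)) - 53994) - 37462 = (-8151 + I*sqrt(47)) - 37462 = -45613 + I*sqrt(47)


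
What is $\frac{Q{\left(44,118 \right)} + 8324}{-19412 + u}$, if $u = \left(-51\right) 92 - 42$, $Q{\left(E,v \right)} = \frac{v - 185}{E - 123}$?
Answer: $- \frac{657663}{1907534} \approx -0.34477$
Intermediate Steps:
$Q{\left(E,v \right)} = \frac{-185 + v}{-123 + E}$
$u = -4734$ ($u = -4692 - 42 = -4734$)
$\frac{Q{\left(44,118 \right)} + 8324}{-19412 + u} = \frac{\frac{-185 + 118}{-123 + 44} + 8324}{-19412 - 4734} = \frac{\frac{1}{-79} \left(-67\right) + 8324}{-24146} = \left(\left(- \frac{1}{79}\right) \left(-67\right) + 8324\right) \left(- \frac{1}{24146}\right) = \left(\frac{67}{79} + 8324\right) \left(- \frac{1}{24146}\right) = \frac{657663}{79} \left(- \frac{1}{24146}\right) = - \frac{657663}{1907534}$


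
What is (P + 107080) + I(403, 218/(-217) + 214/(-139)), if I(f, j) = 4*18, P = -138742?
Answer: -31590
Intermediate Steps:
I(f, j) = 72
(P + 107080) + I(403, 218/(-217) + 214/(-139)) = (-138742 + 107080) + 72 = -31662 + 72 = -31590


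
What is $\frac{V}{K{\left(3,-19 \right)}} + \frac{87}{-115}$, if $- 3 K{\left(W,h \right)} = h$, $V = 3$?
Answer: $- \frac{618}{2185} \approx -0.28284$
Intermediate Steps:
$K{\left(W,h \right)} = - \frac{h}{3}$
$\frac{V}{K{\left(3,-19 \right)}} + \frac{87}{-115} = \frac{3}{\left(- \frac{1}{3}\right) \left(-19\right)} + \frac{87}{-115} = \frac{3}{\frac{19}{3}} + 87 \left(- \frac{1}{115}\right) = 3 \cdot \frac{3}{19} - \frac{87}{115} = \frac{9}{19} - \frac{87}{115} = - \frac{618}{2185}$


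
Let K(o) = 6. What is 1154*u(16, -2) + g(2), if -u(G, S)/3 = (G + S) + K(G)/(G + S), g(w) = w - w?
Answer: -349662/7 ≈ -49952.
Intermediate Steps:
g(w) = 0
u(G, S) = -18/(G + S) - 3*G - 3*S (u(G, S) = -3*((G + S) + 6/(G + S)) = -3*(G + S + 6/(G + S)) = -18/(G + S) - 3*G - 3*S)
1154*u(16, -2) + g(2) = 1154*(3*(-6 - 1*16**2 - 1*(-2)**2 - 2*16*(-2))/(16 - 2)) + 0 = 1154*(3*(-6 - 1*256 - 1*4 + 64)/14) + 0 = 1154*(3*(1/14)*(-6 - 256 - 4 + 64)) + 0 = 1154*(3*(1/14)*(-202)) + 0 = 1154*(-303/7) + 0 = -349662/7 + 0 = -349662/7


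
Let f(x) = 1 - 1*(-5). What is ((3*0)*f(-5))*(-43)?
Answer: 0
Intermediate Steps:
f(x) = 6 (f(x) = 1 + 5 = 6)
((3*0)*f(-5))*(-43) = ((3*0)*6)*(-43) = (0*6)*(-43) = 0*(-43) = 0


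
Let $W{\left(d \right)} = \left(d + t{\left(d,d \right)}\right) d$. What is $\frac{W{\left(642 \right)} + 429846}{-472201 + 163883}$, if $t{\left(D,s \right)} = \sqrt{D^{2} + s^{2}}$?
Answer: $- \frac{421005}{154159} - \frac{206082 \sqrt{2}}{154159} \approx -4.6215$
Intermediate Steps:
$W{\left(d \right)} = d \left(d + \sqrt{2} \sqrt{d^{2}}\right)$ ($W{\left(d \right)} = \left(d + \sqrt{d^{2} + d^{2}}\right) d = \left(d + \sqrt{2 d^{2}}\right) d = \left(d + \sqrt{2} \sqrt{d^{2}}\right) d = d \left(d + \sqrt{2} \sqrt{d^{2}}\right)$)
$\frac{W{\left(642 \right)} + 429846}{-472201 + 163883} = \frac{642 \left(642 + \sqrt{2} \sqrt{642^{2}}\right) + 429846}{-472201 + 163883} = \frac{642 \left(642 + \sqrt{2} \sqrt{412164}\right) + 429846}{-308318} = \left(642 \left(642 + \sqrt{2} \cdot 642\right) + 429846\right) \left(- \frac{1}{308318}\right) = \left(642 \left(642 + 642 \sqrt{2}\right) + 429846\right) \left(- \frac{1}{308318}\right) = \left(\left(412164 + 412164 \sqrt{2}\right) + 429846\right) \left(- \frac{1}{308318}\right) = \left(842010 + 412164 \sqrt{2}\right) \left(- \frac{1}{308318}\right) = - \frac{421005}{154159} - \frac{206082 \sqrt{2}}{154159}$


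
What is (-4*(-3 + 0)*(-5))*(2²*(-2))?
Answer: 480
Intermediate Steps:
(-4*(-3 + 0)*(-5))*(2²*(-2)) = (-(-12)*(-5))*(4*(-2)) = -4*15*(-8) = -60*(-8) = 480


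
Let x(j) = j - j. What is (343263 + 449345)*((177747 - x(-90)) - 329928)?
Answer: -120619878048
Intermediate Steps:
x(j) = 0
(343263 + 449345)*((177747 - x(-90)) - 329928) = (343263 + 449345)*((177747 - 1*0) - 329928) = 792608*((177747 + 0) - 329928) = 792608*(177747 - 329928) = 792608*(-152181) = -120619878048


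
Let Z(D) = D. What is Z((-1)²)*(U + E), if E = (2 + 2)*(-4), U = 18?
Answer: 2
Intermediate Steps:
E = -16 (E = 4*(-4) = -16)
Z((-1)²)*(U + E) = (-1)²*(18 - 16) = 1*2 = 2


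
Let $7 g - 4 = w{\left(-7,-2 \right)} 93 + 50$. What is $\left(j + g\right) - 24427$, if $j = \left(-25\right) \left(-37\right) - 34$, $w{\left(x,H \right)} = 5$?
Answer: $- \frac{164233}{7} \approx -23462.0$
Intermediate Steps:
$g = \frac{519}{7}$ ($g = \frac{4}{7} + \frac{5 \cdot 93 + 50}{7} = \frac{4}{7} + \frac{465 + 50}{7} = \frac{4}{7} + \frac{1}{7} \cdot 515 = \frac{4}{7} + \frac{515}{7} = \frac{519}{7} \approx 74.143$)
$j = 891$ ($j = 925 - 34 = 891$)
$\left(j + g\right) - 24427 = \left(891 + \frac{519}{7}\right) - 24427 = \frac{6756}{7} - 24427 = - \frac{164233}{7}$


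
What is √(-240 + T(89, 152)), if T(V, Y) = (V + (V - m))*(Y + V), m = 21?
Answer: √37597 ≈ 193.90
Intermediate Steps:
T(V, Y) = (-21 + 2*V)*(V + Y) (T(V, Y) = (V + (V - 1*21))*(Y + V) = (V + (V - 21))*(V + Y) = (V + (-21 + V))*(V + Y) = (-21 + 2*V)*(V + Y))
√(-240 + T(89, 152)) = √(-240 + (-21*89 - 21*152 + 2*89² + 2*89*152)) = √(-240 + (-1869 - 3192 + 2*7921 + 27056)) = √(-240 + (-1869 - 3192 + 15842 + 27056)) = √(-240 + 37837) = √37597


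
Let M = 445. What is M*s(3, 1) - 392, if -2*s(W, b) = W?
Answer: -2119/2 ≈ -1059.5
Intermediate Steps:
s(W, b) = -W/2
M*s(3, 1) - 392 = 445*(-½*3) - 392 = 445*(-3/2) - 392 = -1335/2 - 392 = -2119/2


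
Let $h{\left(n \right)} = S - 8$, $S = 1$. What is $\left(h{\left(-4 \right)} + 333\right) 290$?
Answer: $94540$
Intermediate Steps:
$h{\left(n \right)} = -7$ ($h{\left(n \right)} = 1 - 8 = -7$)
$\left(h{\left(-4 \right)} + 333\right) 290 = \left(-7 + 333\right) 290 = 326 \cdot 290 = 94540$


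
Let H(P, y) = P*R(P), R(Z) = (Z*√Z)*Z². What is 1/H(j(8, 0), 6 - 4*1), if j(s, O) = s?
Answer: √2/16384 ≈ 8.6317e-5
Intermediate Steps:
R(Z) = Z^(7/2) (R(Z) = Z^(3/2)*Z² = Z^(7/2))
H(P, y) = P^(9/2) (H(P, y) = P*P^(7/2) = P^(9/2))
1/H(j(8, 0), 6 - 4*1) = 1/(8^(9/2)) = 1/(8192*√2) = √2/16384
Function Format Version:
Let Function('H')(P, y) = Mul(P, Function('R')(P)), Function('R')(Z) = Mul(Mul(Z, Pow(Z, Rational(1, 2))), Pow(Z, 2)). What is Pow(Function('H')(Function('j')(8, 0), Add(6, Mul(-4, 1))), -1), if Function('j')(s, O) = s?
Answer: Mul(Rational(1, 16384), Pow(2, Rational(1, 2))) ≈ 8.6317e-5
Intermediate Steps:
Function('R')(Z) = Pow(Z, Rational(7, 2)) (Function('R')(Z) = Mul(Pow(Z, Rational(3, 2)), Pow(Z, 2)) = Pow(Z, Rational(7, 2)))
Function('H')(P, y) = Pow(P, Rational(9, 2)) (Function('H')(P, y) = Mul(P, Pow(P, Rational(7, 2))) = Pow(P, Rational(9, 2)))
Pow(Function('H')(Function('j')(8, 0), Add(6, Mul(-4, 1))), -1) = Pow(Pow(8, Rational(9, 2)), -1) = Pow(Mul(8192, Pow(2, Rational(1, 2))), -1) = Mul(Rational(1, 16384), Pow(2, Rational(1, 2)))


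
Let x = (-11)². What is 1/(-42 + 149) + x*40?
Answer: 517881/107 ≈ 4840.0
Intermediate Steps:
x = 121
1/(-42 + 149) + x*40 = 1/(-42 + 149) + 121*40 = 1/107 + 4840 = 517881/107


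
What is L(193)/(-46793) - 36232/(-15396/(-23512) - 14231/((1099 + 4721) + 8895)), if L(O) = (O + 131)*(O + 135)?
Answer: 146640706365002544/1263962361919 ≈ 1.1602e+5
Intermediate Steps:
L(O) = (131 + O)*(135 + O)
L(193)/(-46793) - 36232/(-15396/(-23512) - 14231/((1099 + 4721) + 8895)) = (17685 + 193² + 266*193)/(-46793) - 36232/(-15396/(-23512) - 14231/((1099 + 4721) + 8895)) = (17685 + 37249 + 51338)*(-1/46793) - 36232/(-15396*(-1/23512) - 14231/(5820 + 8895)) = 106272*(-1/46793) - 36232/(3849/5878 - 14231/14715) = -106272/46793 - 36232/(3849/5878 - 14231*1/14715) = -106272/46793 - 36232/(3849/5878 - 14231/14715) = -106272/46793 - 36232/(-27011783/86494770) = -106272/46793 - 36232*(-86494770/27011783) = -106272/46793 + 3133878506640/27011783 = 146640706365002544/1263962361919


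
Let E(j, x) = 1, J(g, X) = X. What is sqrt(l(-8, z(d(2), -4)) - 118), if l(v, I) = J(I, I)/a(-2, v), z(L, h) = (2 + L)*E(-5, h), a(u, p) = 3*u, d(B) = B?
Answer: 2*I*sqrt(267)/3 ≈ 10.893*I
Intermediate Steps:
z(L, h) = 2 + L (z(L, h) = (2 + L)*1 = 2 + L)
l(v, I) = -I/6 (l(v, I) = I/((3*(-2))) = I/(-6) = I*(-1/6) = -I/6)
sqrt(l(-8, z(d(2), -4)) - 118) = sqrt(-(2 + 2)/6 - 118) = sqrt(-1/6*4 - 118) = sqrt(-2/3 - 118) = sqrt(-356/3) = 2*I*sqrt(267)/3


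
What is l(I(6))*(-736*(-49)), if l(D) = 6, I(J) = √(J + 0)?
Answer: 216384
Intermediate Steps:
I(J) = √J
l(I(6))*(-736*(-49)) = 6*(-736*(-49)) = 6*36064 = 216384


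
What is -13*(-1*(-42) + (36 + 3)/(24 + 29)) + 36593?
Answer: 1909984/53 ≈ 36037.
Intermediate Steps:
-13*(-1*(-42) + (36 + 3)/(24 + 29)) + 36593 = -13*(42 + 39/53) + 36593 = -13*2265/53 + 36593 = -29445/53 + 36593 = 1909984/53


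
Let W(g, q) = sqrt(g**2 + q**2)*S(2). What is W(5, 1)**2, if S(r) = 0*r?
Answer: 0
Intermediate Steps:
S(r) = 0
W(g, q) = 0 (W(g, q) = sqrt(g**2 + q**2)*0 = 0)
W(5, 1)**2 = 0**2 = 0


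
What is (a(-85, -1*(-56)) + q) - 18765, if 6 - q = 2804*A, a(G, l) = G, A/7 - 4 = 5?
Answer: -195496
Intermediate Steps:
A = 63 (A = 28 + 7*5 = 28 + 35 = 63)
q = -176646 (q = 6 - 2804*63 = 6 - 1*176652 = 6 - 176652 = -176646)
(a(-85, -1*(-56)) + q) - 18765 = (-85 - 176646) - 18765 = -176731 - 18765 = -195496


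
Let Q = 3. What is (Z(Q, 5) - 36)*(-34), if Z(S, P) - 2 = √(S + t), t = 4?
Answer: 1156 - 34*√7 ≈ 1066.0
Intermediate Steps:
Z(S, P) = 2 + √(4 + S) (Z(S, P) = 2 + √(S + 4) = 2 + √(4 + S))
(Z(Q, 5) - 36)*(-34) = ((2 + √(4 + 3)) - 36)*(-34) = ((2 + √7) - 36)*(-34) = (-34 + √7)*(-34) = 1156 - 34*√7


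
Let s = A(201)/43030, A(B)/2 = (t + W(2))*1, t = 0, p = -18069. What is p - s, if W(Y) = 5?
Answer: -77750908/4303 ≈ -18069.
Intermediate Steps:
A(B) = 10 (A(B) = 2*((0 + 5)*1) = 2*(5*1) = 2*5 = 10)
s = 1/4303 (s = 10/43030 = 10*(1/43030) = 1/4303 ≈ 0.00023240)
p - s = -18069 - 1*1/4303 = -18069 - 1/4303 = -77750908/4303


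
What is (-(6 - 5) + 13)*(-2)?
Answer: -24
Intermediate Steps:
(-(6 - 5) + 13)*(-2) = (-1*1 + 13)*(-2) = (-1 + 13)*(-2) = 12*(-2) = -24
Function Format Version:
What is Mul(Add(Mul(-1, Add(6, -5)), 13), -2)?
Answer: -24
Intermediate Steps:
Mul(Add(Mul(-1, Add(6, -5)), 13), -2) = Mul(Add(Mul(-1, 1), 13), -2) = Mul(Add(-1, 13), -2) = Mul(12, -2) = -24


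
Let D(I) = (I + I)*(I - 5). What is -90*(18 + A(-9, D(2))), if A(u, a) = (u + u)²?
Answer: -30780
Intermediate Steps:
D(I) = 2*I*(-5 + I) (D(I) = (2*I)*(-5 + I) = 2*I*(-5 + I))
A(u, a) = 4*u² (A(u, a) = (2*u)² = 4*u²)
-90*(18 + A(-9, D(2))) = -90*(18 + 4*(-9)²) = -90*(18 + 4*81) = -90*(18 + 324) = -90*342 = -30780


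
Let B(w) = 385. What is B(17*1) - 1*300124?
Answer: -299739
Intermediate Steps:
B(17*1) - 1*300124 = 385 - 1*300124 = 385 - 300124 = -299739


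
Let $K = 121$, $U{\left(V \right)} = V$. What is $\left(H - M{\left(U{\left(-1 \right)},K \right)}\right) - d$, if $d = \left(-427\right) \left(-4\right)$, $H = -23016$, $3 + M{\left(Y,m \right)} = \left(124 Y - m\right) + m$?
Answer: $-24597$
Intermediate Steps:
$M{\left(Y,m \right)} = -3 + 124 Y$ ($M{\left(Y,m \right)} = -3 + \left(\left(124 Y - m\right) + m\right) = -3 + \left(\left(- m + 124 Y\right) + m\right) = -3 + 124 Y$)
$d = 1708$
$\left(H - M{\left(U{\left(-1 \right)},K \right)}\right) - d = \left(-23016 - \left(-3 + 124 \left(-1\right)\right)\right) - 1708 = \left(-23016 - \left(-3 - 124\right)\right) - 1708 = \left(-23016 - -127\right) - 1708 = \left(-23016 + 127\right) - 1708 = -22889 - 1708 = -24597$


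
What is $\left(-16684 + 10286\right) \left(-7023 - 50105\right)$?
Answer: $365504944$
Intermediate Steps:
$\left(-16684 + 10286\right) \left(-7023 - 50105\right) = \left(-6398\right) \left(-57128\right) = 365504944$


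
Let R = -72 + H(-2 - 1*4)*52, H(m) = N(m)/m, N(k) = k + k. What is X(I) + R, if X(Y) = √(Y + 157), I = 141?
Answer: 32 + √298 ≈ 49.263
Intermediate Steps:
N(k) = 2*k
H(m) = 2 (H(m) = (2*m)/m = 2)
R = 32 (R = -72 + 2*52 = -72 + 104 = 32)
X(Y) = √(157 + Y)
X(I) + R = √(157 + 141) + 32 = √298 + 32 = 32 + √298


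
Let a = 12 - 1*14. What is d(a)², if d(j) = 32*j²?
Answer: 16384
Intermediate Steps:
a = -2 (a = 12 - 14 = -2)
d(a)² = (32*(-2)²)² = (32*4)² = 128² = 16384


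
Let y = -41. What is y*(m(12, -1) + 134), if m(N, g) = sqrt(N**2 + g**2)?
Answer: -5494 - 41*sqrt(145) ≈ -5987.7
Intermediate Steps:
y*(m(12, -1) + 134) = -41*(sqrt(12**2 + (-1)**2) + 134) = -41*(sqrt(144 + 1) + 134) = -41*(sqrt(145) + 134) = -41*(134 + sqrt(145)) = -5494 - 41*sqrt(145)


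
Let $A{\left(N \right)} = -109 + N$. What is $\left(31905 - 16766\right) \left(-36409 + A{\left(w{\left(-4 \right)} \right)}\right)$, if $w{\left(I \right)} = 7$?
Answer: $-552740029$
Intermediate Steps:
$\left(31905 - 16766\right) \left(-36409 + A{\left(w{\left(-4 \right)} \right)}\right) = \left(31905 - 16766\right) \left(-36409 + \left(-109 + 7\right)\right) = \left(31905 - 16766\right) \left(-36409 - 102\right) = 15139 \left(-36511\right) = -552740029$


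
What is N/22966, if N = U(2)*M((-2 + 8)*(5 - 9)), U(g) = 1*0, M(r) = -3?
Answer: 0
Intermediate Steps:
U(g) = 0
N = 0 (N = 0*(-3) = 0)
N/22966 = 0/22966 = 0*(1/22966) = 0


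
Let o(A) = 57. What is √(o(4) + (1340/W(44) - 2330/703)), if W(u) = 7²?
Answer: √1962304287/4921 ≈ 9.0018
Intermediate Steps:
W(u) = 49
√(o(4) + (1340/W(44) - 2330/703)) = √(57 + (1340/49 - 2330/703)) = √(57 + 827850/34447) = √(2791329/34447) = √1962304287/4921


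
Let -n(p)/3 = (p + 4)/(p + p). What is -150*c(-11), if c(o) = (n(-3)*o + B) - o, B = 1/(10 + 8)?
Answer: -2500/3 ≈ -833.33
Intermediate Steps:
B = 1/18 ≈ 0.055556
n(p) = -3*(4 + p)/(2*p) (n(p) = -3*(p + 4)/(p + p) = -3*(4 + p)/(2*p))
c(o) = 1/18 - o/2 (c(o) = ((-3/2 - 6/(-3))*o + 1/18) - o = ((-3/2 - 6*(-⅓))*o + 1/18) - o = ((-3/2 + 2)*o + 1/18) - o = (o/2 + 1/18) - o = (1/18 + o/2) - o = 1/18 - o/2)
-150*c(-11) = -150*(1/18 - ½*(-11)) = -150*(1/18 + 11/2) = -150*50/9 = -2500/3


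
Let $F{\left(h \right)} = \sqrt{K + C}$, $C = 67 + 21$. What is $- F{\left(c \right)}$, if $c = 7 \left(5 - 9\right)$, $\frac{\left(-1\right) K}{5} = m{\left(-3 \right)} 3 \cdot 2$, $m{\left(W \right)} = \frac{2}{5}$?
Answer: $- 2 \sqrt{19} \approx -8.7178$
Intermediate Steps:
$C = 88$
$m{\left(W \right)} = \frac{2}{5}$ ($m{\left(W \right)} = 2 \cdot \frac{1}{5} = \frac{2}{5}$)
$K = -12$ ($K = - 5 \cdot \frac{2}{5} \cdot 3 \cdot 2 = - 5 \cdot \frac{6}{5} \cdot 2 = \left(-5\right) \frac{12}{5} = -12$)
$c = -28$ ($c = 7 \left(-4\right) = -28$)
$F{\left(h \right)} = 2 \sqrt{19}$ ($F{\left(h \right)} = \sqrt{-12 + 88} = \sqrt{76} = 2 \sqrt{19}$)
$- F{\left(c \right)} = - 2 \sqrt{19}$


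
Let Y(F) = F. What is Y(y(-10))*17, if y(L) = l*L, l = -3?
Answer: 510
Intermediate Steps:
y(L) = -3*L
Y(y(-10))*17 = -3*(-10)*17 = 30*17 = 510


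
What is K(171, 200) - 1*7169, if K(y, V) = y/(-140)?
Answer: -1003831/140 ≈ -7170.2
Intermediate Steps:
K(y, V) = -y/140 (K(y, V) = y*(-1/140) = -y/140)
K(171, 200) - 1*7169 = -1/140*171 - 1*7169 = -171/140 - 7169 = -1003831/140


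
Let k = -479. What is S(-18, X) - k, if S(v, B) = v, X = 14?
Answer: 461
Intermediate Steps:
S(-18, X) - k = -18 - 1*(-479) = -18 + 479 = 461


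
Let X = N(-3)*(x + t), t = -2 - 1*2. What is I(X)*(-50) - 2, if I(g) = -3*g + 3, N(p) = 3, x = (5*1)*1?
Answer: 298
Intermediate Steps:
x = 5 (x = 5*1 = 5)
t = -4 (t = -2 - 2 = -4)
X = 3 (X = 3*(5 - 4) = 3*1 = 3)
I(g) = 3 - 3*g
I(X)*(-50) - 2 = (3 - 3*3)*(-50) - 2 = (3 - 9)*(-50) - 2 = -6*(-50) - 2 = 300 - 2 = 298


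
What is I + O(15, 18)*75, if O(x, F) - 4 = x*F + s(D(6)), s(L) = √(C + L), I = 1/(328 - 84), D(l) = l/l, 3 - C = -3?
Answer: 5014201/244 + 75*√7 ≈ 20748.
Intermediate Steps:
C = 6 (C = 3 - 1*(-3) = 3 + 3 = 6)
D(l) = 1
I = 1/244 ≈ 0.0040984
s(L) = √(6 + L)
O(x, F) = 4 + √7 + F*x (O(x, F) = 4 + (x*F + √(6 + 1)) = 4 + (F*x + √7) = 4 + (√7 + F*x) = 4 + √7 + F*x)
I + O(15, 18)*75 = 1/244 + (4 + √7 + 18*15)*75 = 1/244 + (4 + √7 + 270)*75 = 1/244 + (274 + √7)*75 = 1/244 + (20550 + 75*√7) = 5014201/244 + 75*√7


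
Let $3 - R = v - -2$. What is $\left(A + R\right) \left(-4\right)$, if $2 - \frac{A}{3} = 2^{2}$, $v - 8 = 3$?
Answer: $64$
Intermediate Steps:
$v = 11$ ($v = 8 + 3 = 11$)
$A = -6$ ($A = 6 - 3 \cdot 2^{2} = 6 - 12 = -6$)
$R = -10$ ($R = 3 - \left(11 - -2\right) = 3 - \left(11 + 2\right) = 3 - 13 = -10$)
$\left(A + R\right) \left(-4\right) = \left(-6 - 10\right) \left(-4\right) = \left(-16\right) \left(-4\right) = 64$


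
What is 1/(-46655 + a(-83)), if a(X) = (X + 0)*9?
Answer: -1/47402 ≈ -2.1096e-5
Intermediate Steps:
a(X) = 9*X (a(X) = X*9 = 9*X)
1/(-46655 + a(-83)) = 1/(-46655 + 9*(-83)) = 1/(-46655 - 747) = 1/(-47402) = -1/47402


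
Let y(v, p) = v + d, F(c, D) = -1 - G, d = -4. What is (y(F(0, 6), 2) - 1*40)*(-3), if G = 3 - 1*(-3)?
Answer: 153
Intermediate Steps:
G = 6 (G = 3 + 3 = 6)
F(c, D) = -7 (F(c, D) = -1 - 1*6 = -1 - 6 = -7)
y(v, p) = -4 + v (y(v, p) = v - 4 = -4 + v)
(y(F(0, 6), 2) - 1*40)*(-3) = ((-4 - 7) - 1*40)*(-3) = (-11 - 40)*(-3) = -51*(-3) = 153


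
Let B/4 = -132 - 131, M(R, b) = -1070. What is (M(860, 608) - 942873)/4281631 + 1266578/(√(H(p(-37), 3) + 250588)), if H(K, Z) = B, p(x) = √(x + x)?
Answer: -943943/4281631 + 633289*√3899/15596 ≈ 2535.3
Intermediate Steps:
B = -1052 (B = 4*(-132 - 131) = 4*(-263) = -1052)
p(x) = √2*√x (p(x) = √(2*x) = √2*√x)
H(K, Z) = -1052
(M(860, 608) - 942873)/4281631 + 1266578/(√(H(p(-37), 3) + 250588)) = (-1070 - 942873)/4281631 + 1266578/(√(-1052 + 250588)) = -943943*1/4281631 + 1266578/(√249536) = -943943/4281631 + 1266578/((8*√3899)) = -943943/4281631 + 1266578*(√3899/31192) = -943943/4281631 + 633289*√3899/15596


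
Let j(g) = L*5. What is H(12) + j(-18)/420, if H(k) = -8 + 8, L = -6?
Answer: -1/14 ≈ -0.071429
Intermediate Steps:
H(k) = 0
j(g) = -30 (j(g) = -6*5 = -30)
H(12) + j(-18)/420 = 0 - 30/420 = 0 + (1/420)*(-30) = 0 - 1/14 = -1/14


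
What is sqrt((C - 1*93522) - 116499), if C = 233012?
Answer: sqrt(22991) ≈ 151.63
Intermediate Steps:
sqrt((C - 1*93522) - 116499) = sqrt((233012 - 1*93522) - 116499) = sqrt((233012 - 93522) - 116499) = sqrt(139490 - 116499) = sqrt(22991)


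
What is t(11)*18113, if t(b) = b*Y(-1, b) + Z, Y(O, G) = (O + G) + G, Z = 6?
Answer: 4292781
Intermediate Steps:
Y(O, G) = O + 2*G (Y(O, G) = (G + O) + G = O + 2*G)
t(b) = 6 + b*(-1 + 2*b) (t(b) = b*(-1 + 2*b) + 6 = 6 + b*(-1 + 2*b))
t(11)*18113 = (6 + 11*(-1 + 2*11))*18113 = (6 + 11*(-1 + 22))*18113 = (6 + 11*21)*18113 = (6 + 231)*18113 = 237*18113 = 4292781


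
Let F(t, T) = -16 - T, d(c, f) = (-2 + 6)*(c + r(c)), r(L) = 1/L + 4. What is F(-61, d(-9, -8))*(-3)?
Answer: -40/3 ≈ -13.333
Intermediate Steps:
r(L) = 4 + 1/L
d(c, f) = 16 + 4*c + 4/c (d(c, f) = (-2 + 6)*(c + (4 + 1/c)) = 4*(4 + c + 1/c) = 16 + 4*c + 4/c)
F(-61, d(-9, -8))*(-3) = (-16 - (16 + 4*(-9) + 4/(-9)))*(-3) = (-16 - (16 - 36 + 4*(-⅑)))*(-3) = (-16 - (16 - 36 - 4/9))*(-3) = (-16 - 1*(-184/9))*(-3) = (-16 + 184/9)*(-3) = (40/9)*(-3) = -40/3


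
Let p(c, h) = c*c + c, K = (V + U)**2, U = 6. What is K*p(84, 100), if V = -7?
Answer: 7140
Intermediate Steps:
K = 1 (K = (-7 + 6)**2 = (-1)**2 = 1)
p(c, h) = c + c**2 (p(c, h) = c**2 + c = c + c**2)
K*p(84, 100) = 1*(84*(1 + 84)) = 1*(84*85) = 1*7140 = 7140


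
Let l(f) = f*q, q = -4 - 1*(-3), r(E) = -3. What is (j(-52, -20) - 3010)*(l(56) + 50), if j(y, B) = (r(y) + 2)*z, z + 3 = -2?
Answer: 18030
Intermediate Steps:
z = -5 (z = -3 - 2 = -5)
q = -1 (q = -4 + 3 = -1)
j(y, B) = 5 (j(y, B) = (-3 + 2)*(-5) = -1*(-5) = 5)
l(f) = -f (l(f) = f*(-1) = -f)
(j(-52, -20) - 3010)*(l(56) + 50) = (5 - 3010)*(-1*56 + 50) = -3005*(-56 + 50) = -3005*(-6) = 18030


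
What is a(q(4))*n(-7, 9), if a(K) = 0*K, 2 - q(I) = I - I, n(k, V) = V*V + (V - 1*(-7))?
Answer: 0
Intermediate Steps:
n(k, V) = 7 + V + V² (n(k, V) = V² + (V + 7) = V² + (7 + V) = 7 + V + V²)
q(I) = 2 (q(I) = 2 - (I - I) = 2 - 1*0 = 2 + 0 = 2)
a(K) = 0
a(q(4))*n(-7, 9) = 0*(7 + 9 + 9²) = 0*(7 + 9 + 81) = 0*97 = 0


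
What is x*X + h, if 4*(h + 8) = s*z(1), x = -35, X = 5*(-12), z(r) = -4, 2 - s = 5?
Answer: 2095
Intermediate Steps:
s = -3 (s = 2 - 1*5 = 2 - 5 = -3)
X = -60
h = -5 (h = -8 + (-3*(-4))/4 = -8 + (¼)*12 = -8 + 3 = -5)
x*X + h = -35*(-60) - 5 = 2100 - 5 = 2095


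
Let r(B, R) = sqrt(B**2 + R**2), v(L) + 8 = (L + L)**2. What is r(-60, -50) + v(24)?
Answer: 2296 + 10*sqrt(61) ≈ 2374.1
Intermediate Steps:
v(L) = -8 + 4*L**2 (v(L) = -8 + (L + L)**2 = -8 + (2*L)**2 = -8 + 4*L**2)
r(-60, -50) + v(24) = sqrt((-60)**2 + (-50)**2) + (-8 + 4*24**2) = sqrt(3600 + 2500) + (-8 + 4*576) = sqrt(6100) + (-8 + 2304) = 10*sqrt(61) + 2296 = 2296 + 10*sqrt(61)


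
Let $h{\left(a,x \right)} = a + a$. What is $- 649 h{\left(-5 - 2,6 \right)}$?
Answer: $9086$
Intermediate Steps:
$h{\left(a,x \right)} = 2 a$
$- 649 h{\left(-5 - 2,6 \right)} = - 649 \cdot 2 \left(-5 - 2\right) = - 649 \cdot 2 \left(-7\right) = \left(-649\right) \left(-14\right) = 9086$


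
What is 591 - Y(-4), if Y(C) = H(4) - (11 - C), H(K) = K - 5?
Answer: 607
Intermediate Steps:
H(K) = -5 + K
Y(C) = -12 + C (Y(C) = (-5 + 4) - (11 - C) = -1 + (-11 + C) = -12 + C)
591 - Y(-4) = 591 - (-12 - 4) = 591 - 1*(-16) = 591 + 16 = 607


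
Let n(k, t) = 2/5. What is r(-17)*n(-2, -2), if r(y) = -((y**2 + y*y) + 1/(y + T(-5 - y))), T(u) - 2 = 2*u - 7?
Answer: -1157/5 ≈ -231.40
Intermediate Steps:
T(u) = -5 + 2*u (T(u) = 2 + (2*u - 7) = 2 + (-7 + 2*u) = -5 + 2*u)
n(k, t) = 2/5 (n(k, t) = 2*(1/5) = 2/5)
r(y) = -1/(-15 - y) - 2*y**2 (r(y) = -((y**2 + y*y) + 1/(y + (-5 + 2*(-5 - y)))) = -((y**2 + y**2) + 1/(y + (-5 + (-10 - 2*y)))) = -(2*y**2 + 1/(y + (-15 - 2*y))) = -(2*y**2 + 1/(-15 - y)) = -(1/(-15 - y) + 2*y**2) = -1/(-15 - y) - 2*y**2)
r(-17)*n(-2, -2) = ((1 - 30*(-17)**2 - 2*(-17)**3)/(15 - 17))*(2/5) = ((1 - 30*289 - 2*(-4913))/(-2))*(2/5) = -(1 - 8670 + 9826)/2*(2/5) = -1/2*1157*(2/5) = -1157/2*2/5 = -1157/5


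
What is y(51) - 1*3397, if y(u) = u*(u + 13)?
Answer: -133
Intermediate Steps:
y(u) = u*(13 + u)
y(51) - 1*3397 = 51*(13 + 51) - 1*3397 = 51*64 - 3397 = 3264 - 3397 = -133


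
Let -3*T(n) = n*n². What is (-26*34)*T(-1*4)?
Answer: -56576/3 ≈ -18859.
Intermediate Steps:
T(n) = -n³/3 (T(n) = -n*n²/3 = -n³/3)
(-26*34)*T(-1*4) = (-26*34)*(-(-1*4)³/3) = -(-884)*(-4)³/3 = -(-884)*(-64)/3 = -884*64/3 = -56576/3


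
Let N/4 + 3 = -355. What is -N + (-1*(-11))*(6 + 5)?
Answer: 1553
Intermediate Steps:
N = -1432 (N = -12 + 4*(-355) = -12 - 1420 = -1432)
-N + (-1*(-11))*(6 + 5) = -1*(-1432) + (-1*(-11))*(6 + 5) = 1432 + 11*11 = 1432 + 121 = 1553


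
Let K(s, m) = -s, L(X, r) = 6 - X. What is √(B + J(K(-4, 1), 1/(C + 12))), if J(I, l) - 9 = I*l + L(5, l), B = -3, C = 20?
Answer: √114/4 ≈ 2.6693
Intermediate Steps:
J(I, l) = 10 + I*l (J(I, l) = 9 + (I*l + (6 - 1*5)) = 9 + (I*l + (6 - 5)) = 9 + (I*l + 1) = 9 + (1 + I*l) = 10 + I*l)
√(B + J(K(-4, 1), 1/(C + 12))) = √(-3 + (10 + (-1*(-4))/(20 + 12))) = √(-3 + (10 + 4/32)) = √(-3 + (10 + 4*(1/32))) = √(-3 + (10 + ⅛)) = √(-3 + 81/8) = √(57/8) = √114/4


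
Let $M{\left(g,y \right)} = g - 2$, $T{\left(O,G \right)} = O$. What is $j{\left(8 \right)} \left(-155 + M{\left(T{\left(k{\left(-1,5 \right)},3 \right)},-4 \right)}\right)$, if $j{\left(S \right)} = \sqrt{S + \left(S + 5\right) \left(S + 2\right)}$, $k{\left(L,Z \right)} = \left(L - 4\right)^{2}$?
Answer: $- 132 \sqrt{138} \approx -1550.6$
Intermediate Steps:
$k{\left(L,Z \right)} = \left(-4 + L\right)^{2}$
$j{\left(S \right)} = \sqrt{S + \left(2 + S\right) \left(5 + S\right)}$ ($j{\left(S \right)} = \sqrt{S + \left(5 + S\right) \left(2 + S\right)} = \sqrt{S + \left(2 + S\right) \left(5 + S\right)}$)
$M{\left(g,y \right)} = -2 + g$
$j{\left(8 \right)} \left(-155 + M{\left(T{\left(k{\left(-1,5 \right)},3 \right)},-4 \right)}\right) = \sqrt{10 + 8^{2} + 8 \cdot 8} \left(-155 - \left(2 - \left(-4 - 1\right)^{2}\right)\right) = \sqrt{10 + 64 + 64} \left(-155 - \left(2 - \left(-5\right)^{2}\right)\right) = \sqrt{138} \left(-155 + \left(-2 + 25\right)\right) = \sqrt{138} \left(-155 + 23\right) = \sqrt{138} \left(-132\right) = - 132 \sqrt{138}$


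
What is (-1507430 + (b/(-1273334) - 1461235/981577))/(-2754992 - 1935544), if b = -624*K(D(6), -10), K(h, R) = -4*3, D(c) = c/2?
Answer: 314016915591566801/977097567965752808 ≈ 0.32138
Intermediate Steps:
D(c) = c/2 (D(c) = c*(1/2) = c/2)
K(h, R) = -12
b = 7488 (b = -624*(-12) = 7488)
(-1507430 + (b/(-1273334) - 1461235/981577))/(-2754992 - 1935544) = (-1507430 + (7488/(-1273334) - 1461235/981577))/(-2754992 - 1935544) = (-1507430 + (7488*(-1/1273334) - 1461235*1/981577))/(-4690536) = (-1507430 + (-3744/636667 - 1461235/981577))*(-1/4690536) = (-1507430 - 933995128033/624937683859)*(-1/4690536) = -942050746774700403/624937683859*(-1/4690536) = 314016915591566801/977097567965752808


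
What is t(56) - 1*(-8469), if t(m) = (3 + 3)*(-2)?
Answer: 8457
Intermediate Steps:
t(m) = -12 (t(m) = 6*(-2) = -12)
t(56) - 1*(-8469) = -12 - 1*(-8469) = -12 + 8469 = 8457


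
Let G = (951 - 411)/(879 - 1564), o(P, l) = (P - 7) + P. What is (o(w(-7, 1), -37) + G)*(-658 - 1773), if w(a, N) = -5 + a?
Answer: 10587005/137 ≈ 77277.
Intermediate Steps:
o(P, l) = -7 + 2*P (o(P, l) = (-7 + P) + P = -7 + 2*P)
G = -108/137 (G = 540/(-685) = 540*(-1/685) = -108/137 ≈ -0.78832)
(o(w(-7, 1), -37) + G)*(-658 - 1773) = ((-7 + 2*(-5 - 7)) - 108/137)*(-658 - 1773) = ((-7 + 2*(-12)) - 108/137)*(-2431) = ((-7 - 24) - 108/137)*(-2431) = (-31 - 108/137)*(-2431) = -4355/137*(-2431) = 10587005/137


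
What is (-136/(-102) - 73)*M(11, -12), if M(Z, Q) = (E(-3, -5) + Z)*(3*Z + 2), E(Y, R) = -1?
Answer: -75250/3 ≈ -25083.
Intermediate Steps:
M(Z, Q) = (-1 + Z)*(2 + 3*Z) (M(Z, Q) = (-1 + Z)*(3*Z + 2) = (-1 + Z)*(2 + 3*Z))
(-136/(-102) - 73)*M(11, -12) = (-136/(-102) - 73)*(-2 - 1*11 + 3*11²) = (-136*(-1/102) - 73)*(-2 - 11 + 3*121) = (4/3 - 73)*(-2 - 11 + 363) = -215/3*350 = -75250/3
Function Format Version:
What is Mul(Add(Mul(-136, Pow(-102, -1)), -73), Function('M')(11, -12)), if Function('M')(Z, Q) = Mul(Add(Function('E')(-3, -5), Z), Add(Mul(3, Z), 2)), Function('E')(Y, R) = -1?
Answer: Rational(-75250, 3) ≈ -25083.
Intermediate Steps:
Function('M')(Z, Q) = Mul(Add(-1, Z), Add(2, Mul(3, Z))) (Function('M')(Z, Q) = Mul(Add(-1, Z), Add(Mul(3, Z), 2)) = Mul(Add(-1, Z), Add(2, Mul(3, Z))))
Mul(Add(Mul(-136, Pow(-102, -1)), -73), Function('M')(11, -12)) = Mul(Add(Mul(-136, Pow(-102, -1)), -73), Add(-2, Mul(-1, 11), Mul(3, Pow(11, 2)))) = Mul(Add(Mul(-136, Rational(-1, 102)), -73), Add(-2, -11, Mul(3, 121))) = Mul(Add(Rational(4, 3), -73), Add(-2, -11, 363)) = Mul(Rational(-215, 3), 350) = Rational(-75250, 3)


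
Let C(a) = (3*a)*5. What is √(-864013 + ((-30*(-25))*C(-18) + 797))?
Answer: 2*I*√266429 ≈ 1032.3*I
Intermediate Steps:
C(a) = 15*a
√(-864013 + ((-30*(-25))*C(-18) + 797)) = √(-864013 + ((-30*(-25))*(15*(-18)) + 797)) = √(-864013 + (750*(-270) + 797)) = √(-864013 + (-202500 + 797)) = √(-864013 - 201703) = √(-1065716) = 2*I*√266429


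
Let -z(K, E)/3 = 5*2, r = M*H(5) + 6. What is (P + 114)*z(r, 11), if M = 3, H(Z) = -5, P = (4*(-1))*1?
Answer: -3300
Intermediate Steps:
P = -4 (P = -4*1 = -4)
r = -9 (r = 3*(-5) + 6 = -15 + 6 = -9)
z(K, E) = -30 (z(K, E) = -15*2 = -3*10 = -30)
(P + 114)*z(r, 11) = (-4 + 114)*(-30) = 110*(-30) = -3300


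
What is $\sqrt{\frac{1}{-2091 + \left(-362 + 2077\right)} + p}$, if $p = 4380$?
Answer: $\frac{\sqrt{154806626}}{188} \approx 66.182$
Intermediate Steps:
$\sqrt{\frac{1}{-2091 + \left(-362 + 2077\right)} + p} = \sqrt{\frac{1}{-2091 + \left(-362 + 2077\right)} + 4380} = \sqrt{\frac{1}{-2091 + 1715} + 4380} = \sqrt{\frac{1}{-376} + 4380} = \sqrt{- \frac{1}{376} + 4380} = \sqrt{\frac{1646879}{376}} = \frac{\sqrt{154806626}}{188}$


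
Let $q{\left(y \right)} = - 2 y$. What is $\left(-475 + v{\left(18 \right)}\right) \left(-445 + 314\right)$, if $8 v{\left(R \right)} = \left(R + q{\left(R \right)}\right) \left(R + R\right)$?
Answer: $72836$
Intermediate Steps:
$v{\left(R \right)} = - \frac{R^{2}}{4}$ ($v{\left(R \right)} = \frac{\left(R - 2 R\right) \left(R + R\right)}{8} = \frac{- R 2 R}{8} = \frac{\left(-2\right) R^{2}}{8} = - \frac{R^{2}}{4}$)
$\left(-475 + v{\left(18 \right)}\right) \left(-445 + 314\right) = \left(-475 - \frac{18^{2}}{4}\right) \left(-445 + 314\right) = \left(-475 - 81\right) \left(-131\right) = \left(-556\right) \left(-131\right) = 72836$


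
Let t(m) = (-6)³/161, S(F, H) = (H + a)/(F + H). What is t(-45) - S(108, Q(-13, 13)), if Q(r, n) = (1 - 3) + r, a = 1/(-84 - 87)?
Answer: -3021922/2560383 ≈ -1.1803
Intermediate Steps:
a = -1/171 (a = 1/(-171) = -1/171 ≈ -0.0058480)
Q(r, n) = -2 + r
S(F, H) = (-1/171 + H)/(F + H) (S(F, H) = (H - 1/171)/(F + H) = (-1/171 + H)/(F + H))
t(m) = -216/161 (t(m) = -216*1/161 = -216/161)
t(-45) - S(108, Q(-13, 13)) = -216/161 - (-1/171 + (-2 - 13))/(108 + (-2 - 13)) = -216/161 - (-1/171 - 15)/(108 - 15) = -216/161 - (-2566)/(93*171) = -216/161 - 1*(-2566/15903) = -216/161 + 2566/15903 = -3021922/2560383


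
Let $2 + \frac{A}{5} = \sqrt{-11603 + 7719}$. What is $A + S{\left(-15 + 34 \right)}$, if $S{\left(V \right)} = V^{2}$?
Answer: $351 + 10 i \sqrt{971} \approx 351.0 + 311.61 i$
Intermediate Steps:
$A = -10 + 10 i \sqrt{971}$ ($A = -10 + 5 \sqrt{-11603 + 7719} = -10 + 5 \sqrt{-3884} = -10 + 5 \cdot 2 i \sqrt{971} = -10 + 10 i \sqrt{971} \approx -10.0 + 311.61 i$)
$A + S{\left(-15 + 34 \right)} = \left(-10 + 10 i \sqrt{971}\right) + \left(-15 + 34\right)^{2} = \left(-10 + 10 i \sqrt{971}\right) + 19^{2} = \left(-10 + 10 i \sqrt{971}\right) + 361 = 351 + 10 i \sqrt{971}$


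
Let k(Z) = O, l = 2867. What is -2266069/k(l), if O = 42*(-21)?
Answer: 2266069/882 ≈ 2569.2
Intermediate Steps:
O = -882
k(Z) = -882
-2266069/k(l) = -2266069/(-882) = -2266069*(-1/882) = 2266069/882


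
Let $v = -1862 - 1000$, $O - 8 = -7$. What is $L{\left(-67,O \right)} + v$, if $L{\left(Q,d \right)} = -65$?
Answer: $-2927$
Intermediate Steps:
$O = 1$ ($O = 8 - 7 = 1$)
$v = -2862$ ($v = -1862 - 1000 = -2862$)
$L{\left(-67,O \right)} + v = -65 - 2862 = -2927$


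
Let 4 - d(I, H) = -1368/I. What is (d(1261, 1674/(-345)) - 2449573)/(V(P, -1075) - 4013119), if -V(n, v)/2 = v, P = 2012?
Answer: 3088905141/5057831909 ≈ 0.61072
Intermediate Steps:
V(n, v) = -2*v
d(I, H) = 4 + 1368/I (d(I, H) = 4 - (-1368)/I = 4 + 1368/I)
(d(1261, 1674/(-345)) - 2449573)/(V(P, -1075) - 4013119) = ((4 + 1368/1261) - 2449573)/(-2*(-1075) - 4013119) = ((4 + 1368*(1/1261)) - 2449573)/(2150 - 4013119) = ((4 + 1368/1261) - 2449573)/(-4010969) = (6412/1261 - 2449573)*(-1/4010969) = -3088905141/1261*(-1/4010969) = 3088905141/5057831909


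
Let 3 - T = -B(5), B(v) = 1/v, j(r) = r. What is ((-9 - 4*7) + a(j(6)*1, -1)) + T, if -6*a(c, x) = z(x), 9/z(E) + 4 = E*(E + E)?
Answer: -661/20 ≈ -33.050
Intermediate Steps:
B(v) = 1/v
z(E) = 9/(-4 + 2*E**2) (z(E) = 9/(-4 + E*(E + E)) = 9/(-4 + E*(2*E)) = 9/(-4 + 2*E**2))
a(c, x) = -3/(4*(-2 + x**2))
T = 16/5 (T = 3 - (-1)/5 = 3 - 1*(-1/5) = 3 + 1/5 = 16/5 ≈ 3.2000)
((-9 - 4*7) + a(j(6)*1, -1)) + T = ((-9 - 4*7) - 3/(-8 + 4*(-1)**2)) + 16/5 = ((-9 - 28) - 3/(-8 + 4*1)) + 16/5 = (-37 - 3/(-8 + 4)) + 16/5 = (-37 - 3/(-4)) + 16/5 = (-37 - 3*(-1/4)) + 16/5 = (-37 + 3/4) + 16/5 = -145/4 + 16/5 = -661/20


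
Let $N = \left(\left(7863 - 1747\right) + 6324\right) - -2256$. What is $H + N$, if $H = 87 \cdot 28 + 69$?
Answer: $17201$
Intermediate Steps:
$N = 14696$ ($N = \left(6116 + 6324\right) + 2256 = 12440 + 2256 = 14696$)
$H = 2505$ ($H = 2436 + 69 = 2505$)
$H + N = 2505 + 14696 = 17201$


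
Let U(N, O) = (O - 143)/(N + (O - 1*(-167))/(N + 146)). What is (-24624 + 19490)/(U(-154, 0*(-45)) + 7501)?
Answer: -7182466/10495043 ≈ -0.68437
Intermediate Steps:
U(N, O) = (-143 + O)/(N + (167 + O)/(146 + N)) (U(N, O) = (-143 + O)/(N + (O + 167)/(146 + N)) = (-143 + O)/(N + (167 + O)/(146 + N)))
(-24624 + 19490)/(U(-154, 0*(-45)) + 7501) = (-24624 + 19490)/((-20878 - 143*(-154) + 146*(0*(-45)) - 0*(-45))/(167 + 0*(-45) + (-154)² + 146*(-154)) + 7501) = -5134/((-20878 + 22022 + 146*0 - 154*0)/(167 + 0 + 23716 - 22484) + 7501) = -5134/((-20878 + 22022 + 0 + 0)/1399 + 7501) = -5134/((1/1399)*1144 + 7501) = -5134/(1144/1399 + 7501) = -5134/10495043/1399 = -5134*1399/10495043 = -7182466/10495043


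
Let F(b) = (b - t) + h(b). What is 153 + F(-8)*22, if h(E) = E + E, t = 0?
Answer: -375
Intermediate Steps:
h(E) = 2*E
F(b) = 3*b (F(b) = (b - 1*0) + 2*b = (b + 0) + 2*b = b + 2*b = 3*b)
153 + F(-8)*22 = 153 + (3*(-8))*22 = 153 - 24*22 = 153 - 528 = -375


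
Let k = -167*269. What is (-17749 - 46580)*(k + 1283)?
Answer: 2807317560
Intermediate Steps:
k = -44923
(-17749 - 46580)*(k + 1283) = (-17749 - 46580)*(-44923 + 1283) = -64329*(-43640) = 2807317560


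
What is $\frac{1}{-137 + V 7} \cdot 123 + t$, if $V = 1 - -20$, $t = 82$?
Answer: $\frac{943}{10} \approx 94.3$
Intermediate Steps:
$V = 21$ ($V = 1 + 20 = 21$)
$\frac{1}{-137 + V 7} \cdot 123 + t = \frac{1}{-137 + 21 \cdot 7} \cdot 123 + 82 = \frac{1}{-137 + 147} \cdot 123 + 82 = \frac{1}{10} \cdot 123 + 82 = \frac{123}{10} + 82 = \frac{943}{10}$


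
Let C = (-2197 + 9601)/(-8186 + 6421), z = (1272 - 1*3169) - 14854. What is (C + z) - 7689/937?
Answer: -27723396188/1653805 ≈ -16763.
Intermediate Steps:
z = -16751 (z = (1272 - 3169) - 14854 = -1897 - 14854 = -16751)
C = -7404/1765 (C = 7404/(-1765) = 7404*(-1/1765) = -7404/1765 ≈ -4.1949)
(C + z) - 7689/937 = (-7404/1765 - 16751) - 7689/937 = -29572919/1765 - 7689*1/937 = -29572919/1765 - 7689/937 = -27723396188/1653805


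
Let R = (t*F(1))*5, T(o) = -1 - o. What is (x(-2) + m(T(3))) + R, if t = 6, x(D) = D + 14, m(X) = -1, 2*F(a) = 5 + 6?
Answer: 176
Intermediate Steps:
F(a) = 11/2 (F(a) = (5 + 6)/2 = (½)*11 = 11/2)
x(D) = 14 + D
R = 165 (R = (6*(11/2))*5 = 33*5 = 165)
(x(-2) + m(T(3))) + R = ((14 - 2) - 1) + 165 = (12 - 1) + 165 = 11 + 165 = 176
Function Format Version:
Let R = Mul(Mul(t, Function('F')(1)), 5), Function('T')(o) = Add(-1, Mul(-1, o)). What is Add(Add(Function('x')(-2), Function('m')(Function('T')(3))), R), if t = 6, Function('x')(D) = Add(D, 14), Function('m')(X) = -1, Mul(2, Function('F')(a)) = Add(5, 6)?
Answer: 176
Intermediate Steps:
Function('F')(a) = Rational(11, 2) (Function('F')(a) = Mul(Rational(1, 2), Add(5, 6)) = Mul(Rational(1, 2), 11) = Rational(11, 2))
Function('x')(D) = Add(14, D)
R = 165 (R = Mul(Mul(6, Rational(11, 2)), 5) = Mul(33, 5) = 165)
Add(Add(Function('x')(-2), Function('m')(Function('T')(3))), R) = Add(Add(Add(14, -2), -1), 165) = Add(Add(12, -1), 165) = Add(11, 165) = 176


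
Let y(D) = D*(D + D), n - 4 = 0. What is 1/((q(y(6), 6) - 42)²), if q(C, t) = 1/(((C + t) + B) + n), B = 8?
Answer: 8100/14280841 ≈ 0.00056719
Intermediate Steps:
n = 4 (n = 4 + 0 = 4)
y(D) = 2*D² (y(D) = D*(2*D) = 2*D²)
q(C, t) = 1/(12 + C + t) (q(C, t) = 1/(((C + t) + 8) + 4) = 1/((8 + C + t) + 4) = 1/(12 + C + t))
1/((q(y(6), 6) - 42)²) = 1/((1/(12 + 2*6² + 6) - 42)²) = 1/((1/(12 + 2*36 + 6) - 42)²) = 1/((1/(12 + 72 + 6) - 42)²) = 1/((1/90 - 42)²) = 1/((-3779/90)²) = 1/(14280841/8100) = 8100/14280841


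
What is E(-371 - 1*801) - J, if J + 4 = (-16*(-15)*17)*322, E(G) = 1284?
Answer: -1312472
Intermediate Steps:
J = 1313756 (J = -4 + (-16*(-15)*17)*322 = -4 + (240*17)*322 = -4 + 4080*322 = -4 + 1313760 = 1313756)
E(-371 - 1*801) - J = 1284 - 1*1313756 = 1284 - 1313756 = -1312472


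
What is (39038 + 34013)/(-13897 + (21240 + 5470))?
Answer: 73051/12813 ≈ 5.7013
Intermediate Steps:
(39038 + 34013)/(-13897 + (21240 + 5470)) = 73051/(-13897 + 26710) = 73051/12813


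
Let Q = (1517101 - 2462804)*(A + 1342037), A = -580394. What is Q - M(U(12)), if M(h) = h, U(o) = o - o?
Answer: -720288070029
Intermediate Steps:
U(o) = 0
Q = -720288070029 (Q = (1517101 - 2462804)*(-580394 + 1342037) = -945703*761643 = -720288070029)
Q - M(U(12)) = -720288070029 - 1*0 = -720288070029 + 0 = -720288070029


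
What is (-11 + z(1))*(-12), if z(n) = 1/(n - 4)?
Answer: 136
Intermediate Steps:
z(n) = 1/(-4 + n)
(-11 + z(1))*(-12) = (-11 + 1/(-4 + 1))*(-12) = (-11 + 1/(-3))*(-12) = (-11 - ⅓)*(-12) = -34/3*(-12) = 136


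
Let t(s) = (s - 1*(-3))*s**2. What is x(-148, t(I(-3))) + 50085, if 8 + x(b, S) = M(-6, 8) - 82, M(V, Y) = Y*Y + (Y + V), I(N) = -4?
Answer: 50061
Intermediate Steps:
t(s) = s**2*(3 + s) (t(s) = (s + 3)*s**2 = (3 + s)*s**2 = s**2*(3 + s))
M(V, Y) = V + Y + Y**2 (M(V, Y) = Y**2 + (V + Y) = V + Y + Y**2)
x(b, S) = -24 (x(b, S) = -8 + ((-6 + 8 + 8**2) - 82) = -8 + ((-6 + 8 + 64) - 82) = -8 + (66 - 82) = -8 - 16 = -24)
x(-148, t(I(-3))) + 50085 = -24 + 50085 = 50061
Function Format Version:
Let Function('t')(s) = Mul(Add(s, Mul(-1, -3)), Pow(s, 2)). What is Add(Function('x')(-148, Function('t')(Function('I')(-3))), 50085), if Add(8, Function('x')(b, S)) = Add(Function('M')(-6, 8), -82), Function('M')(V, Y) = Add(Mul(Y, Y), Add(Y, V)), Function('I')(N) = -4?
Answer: 50061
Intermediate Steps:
Function('t')(s) = Mul(Pow(s, 2), Add(3, s)) (Function('t')(s) = Mul(Add(s, 3), Pow(s, 2)) = Mul(Add(3, s), Pow(s, 2)) = Mul(Pow(s, 2), Add(3, s)))
Function('M')(V, Y) = Add(V, Y, Pow(Y, 2)) (Function('M')(V, Y) = Add(Pow(Y, 2), Add(V, Y)) = Add(V, Y, Pow(Y, 2)))
Function('x')(b, S) = -24 (Function('x')(b, S) = Add(-8, Add(Add(-6, 8, Pow(8, 2)), -82)) = Add(-8, Add(Add(-6, 8, 64), -82)) = Add(-8, Add(66, -82)) = Add(-8, -16) = -24)
Add(Function('x')(-148, Function('t')(Function('I')(-3))), 50085) = Add(-24, 50085) = 50061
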